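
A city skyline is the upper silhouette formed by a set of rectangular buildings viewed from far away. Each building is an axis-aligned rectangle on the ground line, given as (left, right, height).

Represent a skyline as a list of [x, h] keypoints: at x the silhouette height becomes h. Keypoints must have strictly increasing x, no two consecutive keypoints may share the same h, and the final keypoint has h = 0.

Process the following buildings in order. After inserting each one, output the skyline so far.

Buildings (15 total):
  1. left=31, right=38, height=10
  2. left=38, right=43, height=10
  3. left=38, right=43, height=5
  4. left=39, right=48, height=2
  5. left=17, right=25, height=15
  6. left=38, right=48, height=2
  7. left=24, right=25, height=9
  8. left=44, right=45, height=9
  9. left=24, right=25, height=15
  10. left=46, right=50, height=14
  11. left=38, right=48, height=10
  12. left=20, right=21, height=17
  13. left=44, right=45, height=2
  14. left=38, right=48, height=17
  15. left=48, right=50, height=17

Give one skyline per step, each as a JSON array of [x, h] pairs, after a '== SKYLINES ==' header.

== SKYLINES ==
[[31,10],[38,0]]
[[31,10],[43,0]]
[[31,10],[43,0]]
[[31,10],[43,2],[48,0]]
[[17,15],[25,0],[31,10],[43,2],[48,0]]
[[17,15],[25,0],[31,10],[43,2],[48,0]]
[[17,15],[25,0],[31,10],[43,2],[48,0]]
[[17,15],[25,0],[31,10],[43,2],[44,9],[45,2],[48,0]]
[[17,15],[25,0],[31,10],[43,2],[44,9],[45,2],[48,0]]
[[17,15],[25,0],[31,10],[43,2],[44,9],[45,2],[46,14],[50,0]]
[[17,15],[25,0],[31,10],[46,14],[50,0]]
[[17,15],[20,17],[21,15],[25,0],[31,10],[46,14],[50,0]]
[[17,15],[20,17],[21,15],[25,0],[31,10],[46,14],[50,0]]
[[17,15],[20,17],[21,15],[25,0],[31,10],[38,17],[48,14],[50,0]]
[[17,15],[20,17],[21,15],[25,0],[31,10],[38,17],[50,0]]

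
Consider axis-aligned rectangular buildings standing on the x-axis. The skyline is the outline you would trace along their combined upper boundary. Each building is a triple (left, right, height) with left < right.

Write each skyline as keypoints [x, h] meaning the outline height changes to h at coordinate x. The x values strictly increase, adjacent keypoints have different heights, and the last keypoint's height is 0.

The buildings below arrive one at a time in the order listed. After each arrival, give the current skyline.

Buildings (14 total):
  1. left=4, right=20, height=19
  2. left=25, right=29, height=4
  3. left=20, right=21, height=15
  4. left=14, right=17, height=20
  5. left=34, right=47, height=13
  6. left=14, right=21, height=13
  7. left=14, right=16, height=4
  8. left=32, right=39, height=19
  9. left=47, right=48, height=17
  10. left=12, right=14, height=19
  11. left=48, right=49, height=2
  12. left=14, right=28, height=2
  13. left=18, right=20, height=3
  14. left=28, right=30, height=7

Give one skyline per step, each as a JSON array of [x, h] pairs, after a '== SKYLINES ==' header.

== SKYLINES ==
[[4,19],[20,0]]
[[4,19],[20,0],[25,4],[29,0]]
[[4,19],[20,15],[21,0],[25,4],[29,0]]
[[4,19],[14,20],[17,19],[20,15],[21,0],[25,4],[29,0]]
[[4,19],[14,20],[17,19],[20,15],[21,0],[25,4],[29,0],[34,13],[47,0]]
[[4,19],[14,20],[17,19],[20,15],[21,0],[25,4],[29,0],[34,13],[47,0]]
[[4,19],[14,20],[17,19],[20,15],[21,0],[25,4],[29,0],[34,13],[47,0]]
[[4,19],[14,20],[17,19],[20,15],[21,0],[25,4],[29,0],[32,19],[39,13],[47,0]]
[[4,19],[14,20],[17,19],[20,15],[21,0],[25,4],[29,0],[32,19],[39,13],[47,17],[48,0]]
[[4,19],[14,20],[17,19],[20,15],[21,0],[25,4],[29,0],[32,19],[39,13],[47,17],[48,0]]
[[4,19],[14,20],[17,19],[20,15],[21,0],[25,4],[29,0],[32,19],[39,13],[47,17],[48,2],[49,0]]
[[4,19],[14,20],[17,19],[20,15],[21,2],[25,4],[29,0],[32,19],[39,13],[47,17],[48,2],[49,0]]
[[4,19],[14,20],[17,19],[20,15],[21,2],[25,4],[29,0],[32,19],[39,13],[47,17],[48,2],[49,0]]
[[4,19],[14,20],[17,19],[20,15],[21,2],[25,4],[28,7],[30,0],[32,19],[39,13],[47,17],[48,2],[49,0]]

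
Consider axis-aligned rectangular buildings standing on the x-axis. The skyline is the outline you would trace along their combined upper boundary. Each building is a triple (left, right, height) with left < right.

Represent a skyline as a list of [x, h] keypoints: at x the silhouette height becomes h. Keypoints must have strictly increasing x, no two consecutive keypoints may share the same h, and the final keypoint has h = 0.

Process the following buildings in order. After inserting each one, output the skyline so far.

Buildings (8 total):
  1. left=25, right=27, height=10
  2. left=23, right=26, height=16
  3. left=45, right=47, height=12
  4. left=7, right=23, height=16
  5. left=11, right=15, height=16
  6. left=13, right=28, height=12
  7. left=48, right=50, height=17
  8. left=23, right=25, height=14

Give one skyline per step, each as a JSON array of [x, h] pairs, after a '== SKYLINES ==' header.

== SKYLINES ==
[[25,10],[27,0]]
[[23,16],[26,10],[27,0]]
[[23,16],[26,10],[27,0],[45,12],[47,0]]
[[7,16],[26,10],[27,0],[45,12],[47,0]]
[[7,16],[26,10],[27,0],[45,12],[47,0]]
[[7,16],[26,12],[28,0],[45,12],[47,0]]
[[7,16],[26,12],[28,0],[45,12],[47,0],[48,17],[50,0]]
[[7,16],[26,12],[28,0],[45,12],[47,0],[48,17],[50,0]]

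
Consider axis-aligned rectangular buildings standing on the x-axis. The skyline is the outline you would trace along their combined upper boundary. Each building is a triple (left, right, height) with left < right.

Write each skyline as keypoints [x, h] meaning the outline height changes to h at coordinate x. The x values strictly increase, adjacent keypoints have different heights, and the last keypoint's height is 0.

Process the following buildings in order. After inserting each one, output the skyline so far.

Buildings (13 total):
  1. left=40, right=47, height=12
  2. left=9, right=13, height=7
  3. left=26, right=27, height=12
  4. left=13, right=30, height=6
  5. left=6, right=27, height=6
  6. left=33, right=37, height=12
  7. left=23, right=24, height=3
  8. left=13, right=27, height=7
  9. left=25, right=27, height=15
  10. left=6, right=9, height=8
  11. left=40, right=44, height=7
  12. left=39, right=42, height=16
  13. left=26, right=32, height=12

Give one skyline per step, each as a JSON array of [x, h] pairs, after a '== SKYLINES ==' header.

== SKYLINES ==
[[40,12],[47,0]]
[[9,7],[13,0],[40,12],[47,0]]
[[9,7],[13,0],[26,12],[27,0],[40,12],[47,0]]
[[9,7],[13,6],[26,12],[27,6],[30,0],[40,12],[47,0]]
[[6,6],[9,7],[13,6],[26,12],[27,6],[30,0],[40,12],[47,0]]
[[6,6],[9,7],[13,6],[26,12],[27,6],[30,0],[33,12],[37,0],[40,12],[47,0]]
[[6,6],[9,7],[13,6],[26,12],[27,6],[30,0],[33,12],[37,0],[40,12],[47,0]]
[[6,6],[9,7],[26,12],[27,6],[30,0],[33,12],[37,0],[40,12],[47,0]]
[[6,6],[9,7],[25,15],[27,6],[30,0],[33,12],[37,0],[40,12],[47,0]]
[[6,8],[9,7],[25,15],[27,6],[30,0],[33,12],[37,0],[40,12],[47,0]]
[[6,8],[9,7],[25,15],[27,6],[30,0],[33,12],[37,0],[40,12],[47,0]]
[[6,8],[9,7],[25,15],[27,6],[30,0],[33,12],[37,0],[39,16],[42,12],[47,0]]
[[6,8],[9,7],[25,15],[27,12],[32,0],[33,12],[37,0],[39,16],[42,12],[47,0]]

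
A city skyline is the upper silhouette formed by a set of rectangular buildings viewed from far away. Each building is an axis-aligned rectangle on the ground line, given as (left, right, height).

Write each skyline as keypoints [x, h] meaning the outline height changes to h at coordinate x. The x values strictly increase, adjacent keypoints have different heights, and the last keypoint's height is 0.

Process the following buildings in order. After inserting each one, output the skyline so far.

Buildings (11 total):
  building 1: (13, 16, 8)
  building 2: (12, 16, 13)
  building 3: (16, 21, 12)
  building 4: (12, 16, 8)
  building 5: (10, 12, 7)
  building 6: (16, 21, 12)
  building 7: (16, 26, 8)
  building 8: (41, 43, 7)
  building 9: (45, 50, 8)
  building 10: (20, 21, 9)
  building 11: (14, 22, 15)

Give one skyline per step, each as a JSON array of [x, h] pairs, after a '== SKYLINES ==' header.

== SKYLINES ==
[[13,8],[16,0]]
[[12,13],[16,0]]
[[12,13],[16,12],[21,0]]
[[12,13],[16,12],[21,0]]
[[10,7],[12,13],[16,12],[21,0]]
[[10,7],[12,13],[16,12],[21,0]]
[[10,7],[12,13],[16,12],[21,8],[26,0]]
[[10,7],[12,13],[16,12],[21,8],[26,0],[41,7],[43,0]]
[[10,7],[12,13],[16,12],[21,8],[26,0],[41,7],[43,0],[45,8],[50,0]]
[[10,7],[12,13],[16,12],[21,8],[26,0],[41,7],[43,0],[45,8],[50,0]]
[[10,7],[12,13],[14,15],[22,8],[26,0],[41,7],[43,0],[45,8],[50,0]]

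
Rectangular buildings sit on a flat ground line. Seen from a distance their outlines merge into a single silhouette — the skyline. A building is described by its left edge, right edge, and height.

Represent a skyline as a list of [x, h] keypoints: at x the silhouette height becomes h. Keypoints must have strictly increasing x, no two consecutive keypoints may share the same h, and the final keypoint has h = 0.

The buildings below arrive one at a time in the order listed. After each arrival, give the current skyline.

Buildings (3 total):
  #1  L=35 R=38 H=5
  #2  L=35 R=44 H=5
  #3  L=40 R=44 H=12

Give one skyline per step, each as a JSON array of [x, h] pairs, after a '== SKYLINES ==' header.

== SKYLINES ==
[[35,5],[38,0]]
[[35,5],[44,0]]
[[35,5],[40,12],[44,0]]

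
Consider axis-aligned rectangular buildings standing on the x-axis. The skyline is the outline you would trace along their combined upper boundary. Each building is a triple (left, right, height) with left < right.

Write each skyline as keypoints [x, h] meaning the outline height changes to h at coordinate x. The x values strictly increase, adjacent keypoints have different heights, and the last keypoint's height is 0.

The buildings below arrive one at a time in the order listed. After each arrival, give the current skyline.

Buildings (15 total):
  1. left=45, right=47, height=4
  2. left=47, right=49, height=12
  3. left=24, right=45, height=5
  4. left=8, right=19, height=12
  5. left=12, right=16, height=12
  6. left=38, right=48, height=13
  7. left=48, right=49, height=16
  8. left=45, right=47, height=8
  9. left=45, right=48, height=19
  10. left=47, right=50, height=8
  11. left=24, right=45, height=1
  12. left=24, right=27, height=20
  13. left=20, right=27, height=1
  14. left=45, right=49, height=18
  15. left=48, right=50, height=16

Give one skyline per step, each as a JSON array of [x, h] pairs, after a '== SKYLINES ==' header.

== SKYLINES ==
[[45,4],[47,0]]
[[45,4],[47,12],[49,0]]
[[24,5],[45,4],[47,12],[49,0]]
[[8,12],[19,0],[24,5],[45,4],[47,12],[49,0]]
[[8,12],[19,0],[24,5],[45,4],[47,12],[49,0]]
[[8,12],[19,0],[24,5],[38,13],[48,12],[49,0]]
[[8,12],[19,0],[24,5],[38,13],[48,16],[49,0]]
[[8,12],[19,0],[24,5],[38,13],[48,16],[49,0]]
[[8,12],[19,0],[24,5],[38,13],[45,19],[48,16],[49,0]]
[[8,12],[19,0],[24,5],[38,13],[45,19],[48,16],[49,8],[50,0]]
[[8,12],[19,0],[24,5],[38,13],[45,19],[48,16],[49,8],[50,0]]
[[8,12],[19,0],[24,20],[27,5],[38,13],[45,19],[48,16],[49,8],[50,0]]
[[8,12],[19,0],[20,1],[24,20],[27,5],[38,13],[45,19],[48,16],[49,8],[50,0]]
[[8,12],[19,0],[20,1],[24,20],[27,5],[38,13],[45,19],[48,18],[49,8],[50,0]]
[[8,12],[19,0],[20,1],[24,20],[27,5],[38,13],[45,19],[48,18],[49,16],[50,0]]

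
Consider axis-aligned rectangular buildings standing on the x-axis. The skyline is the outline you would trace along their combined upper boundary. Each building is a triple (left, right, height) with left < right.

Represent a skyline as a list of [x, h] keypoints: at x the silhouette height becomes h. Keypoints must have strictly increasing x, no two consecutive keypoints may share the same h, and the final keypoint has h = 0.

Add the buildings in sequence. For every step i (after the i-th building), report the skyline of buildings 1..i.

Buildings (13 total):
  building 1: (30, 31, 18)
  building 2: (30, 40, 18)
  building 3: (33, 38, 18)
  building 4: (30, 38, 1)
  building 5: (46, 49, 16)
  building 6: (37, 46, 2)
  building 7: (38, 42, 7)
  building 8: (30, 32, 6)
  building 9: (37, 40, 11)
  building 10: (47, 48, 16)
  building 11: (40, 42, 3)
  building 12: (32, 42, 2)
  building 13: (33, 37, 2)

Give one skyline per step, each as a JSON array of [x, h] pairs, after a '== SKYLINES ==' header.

== SKYLINES ==
[[30,18],[31,0]]
[[30,18],[40,0]]
[[30,18],[40,0]]
[[30,18],[40,0]]
[[30,18],[40,0],[46,16],[49,0]]
[[30,18],[40,2],[46,16],[49,0]]
[[30,18],[40,7],[42,2],[46,16],[49,0]]
[[30,18],[40,7],[42,2],[46,16],[49,0]]
[[30,18],[40,7],[42,2],[46,16],[49,0]]
[[30,18],[40,7],[42,2],[46,16],[49,0]]
[[30,18],[40,7],[42,2],[46,16],[49,0]]
[[30,18],[40,7],[42,2],[46,16],[49,0]]
[[30,18],[40,7],[42,2],[46,16],[49,0]]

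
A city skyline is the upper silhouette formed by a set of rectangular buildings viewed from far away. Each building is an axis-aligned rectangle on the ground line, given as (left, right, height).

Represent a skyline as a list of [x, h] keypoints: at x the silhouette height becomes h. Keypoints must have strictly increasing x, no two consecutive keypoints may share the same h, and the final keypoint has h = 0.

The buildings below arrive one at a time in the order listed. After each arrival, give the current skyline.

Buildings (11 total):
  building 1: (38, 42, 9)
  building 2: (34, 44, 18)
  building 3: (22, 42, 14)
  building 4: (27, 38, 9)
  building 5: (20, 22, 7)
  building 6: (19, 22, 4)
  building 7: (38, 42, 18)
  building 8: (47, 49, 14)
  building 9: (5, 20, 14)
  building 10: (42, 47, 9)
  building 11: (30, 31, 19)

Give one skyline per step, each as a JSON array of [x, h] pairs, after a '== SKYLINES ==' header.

== SKYLINES ==
[[38,9],[42,0]]
[[34,18],[44,0]]
[[22,14],[34,18],[44,0]]
[[22,14],[34,18],[44,0]]
[[20,7],[22,14],[34,18],[44,0]]
[[19,4],[20,7],[22,14],[34,18],[44,0]]
[[19,4],[20,7],[22,14],[34,18],[44,0]]
[[19,4],[20,7],[22,14],[34,18],[44,0],[47,14],[49,0]]
[[5,14],[20,7],[22,14],[34,18],[44,0],[47,14],[49,0]]
[[5,14],[20,7],[22,14],[34,18],[44,9],[47,14],[49,0]]
[[5,14],[20,7],[22,14],[30,19],[31,14],[34,18],[44,9],[47,14],[49,0]]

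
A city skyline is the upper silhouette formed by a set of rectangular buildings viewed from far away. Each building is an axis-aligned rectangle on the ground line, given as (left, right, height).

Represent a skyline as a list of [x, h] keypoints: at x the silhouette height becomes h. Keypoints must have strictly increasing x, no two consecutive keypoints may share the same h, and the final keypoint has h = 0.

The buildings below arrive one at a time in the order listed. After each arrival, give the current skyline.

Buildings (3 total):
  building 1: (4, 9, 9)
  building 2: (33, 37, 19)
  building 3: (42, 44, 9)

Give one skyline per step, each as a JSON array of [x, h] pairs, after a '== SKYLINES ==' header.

== SKYLINES ==
[[4,9],[9,0]]
[[4,9],[9,0],[33,19],[37,0]]
[[4,9],[9,0],[33,19],[37,0],[42,9],[44,0]]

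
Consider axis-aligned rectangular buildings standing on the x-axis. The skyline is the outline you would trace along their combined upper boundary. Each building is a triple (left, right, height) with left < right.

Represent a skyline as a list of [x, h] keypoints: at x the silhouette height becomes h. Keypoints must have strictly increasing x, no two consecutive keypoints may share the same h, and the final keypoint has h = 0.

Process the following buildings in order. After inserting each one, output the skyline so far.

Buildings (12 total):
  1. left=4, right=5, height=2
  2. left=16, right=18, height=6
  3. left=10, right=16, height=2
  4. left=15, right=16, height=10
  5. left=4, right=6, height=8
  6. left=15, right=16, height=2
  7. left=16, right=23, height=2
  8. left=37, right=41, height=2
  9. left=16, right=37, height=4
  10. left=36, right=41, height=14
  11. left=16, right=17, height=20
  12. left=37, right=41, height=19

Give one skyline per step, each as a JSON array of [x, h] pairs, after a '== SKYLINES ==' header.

== SKYLINES ==
[[4,2],[5,0]]
[[4,2],[5,0],[16,6],[18,0]]
[[4,2],[5,0],[10,2],[16,6],[18,0]]
[[4,2],[5,0],[10,2],[15,10],[16,6],[18,0]]
[[4,8],[6,0],[10,2],[15,10],[16,6],[18,0]]
[[4,8],[6,0],[10,2],[15,10],[16,6],[18,0]]
[[4,8],[6,0],[10,2],[15,10],[16,6],[18,2],[23,0]]
[[4,8],[6,0],[10,2],[15,10],[16,6],[18,2],[23,0],[37,2],[41,0]]
[[4,8],[6,0],[10,2],[15,10],[16,6],[18,4],[37,2],[41,0]]
[[4,8],[6,0],[10,2],[15,10],[16,6],[18,4],[36,14],[41,0]]
[[4,8],[6,0],[10,2],[15,10],[16,20],[17,6],[18,4],[36,14],[41,0]]
[[4,8],[6,0],[10,2],[15,10],[16,20],[17,6],[18,4],[36,14],[37,19],[41,0]]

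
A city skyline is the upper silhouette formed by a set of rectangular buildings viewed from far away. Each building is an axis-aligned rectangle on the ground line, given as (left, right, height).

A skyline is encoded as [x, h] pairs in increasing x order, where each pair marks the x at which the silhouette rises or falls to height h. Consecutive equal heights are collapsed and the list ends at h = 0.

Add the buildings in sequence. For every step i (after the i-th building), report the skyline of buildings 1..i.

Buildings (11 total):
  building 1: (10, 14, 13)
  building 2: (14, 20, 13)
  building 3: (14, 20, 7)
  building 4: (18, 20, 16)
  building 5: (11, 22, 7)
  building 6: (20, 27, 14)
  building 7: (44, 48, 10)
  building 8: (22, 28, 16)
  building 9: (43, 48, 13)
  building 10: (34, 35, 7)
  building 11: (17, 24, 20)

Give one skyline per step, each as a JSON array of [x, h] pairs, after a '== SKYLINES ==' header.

== SKYLINES ==
[[10,13],[14,0]]
[[10,13],[20,0]]
[[10,13],[20,0]]
[[10,13],[18,16],[20,0]]
[[10,13],[18,16],[20,7],[22,0]]
[[10,13],[18,16],[20,14],[27,0]]
[[10,13],[18,16],[20,14],[27,0],[44,10],[48,0]]
[[10,13],[18,16],[20,14],[22,16],[28,0],[44,10],[48,0]]
[[10,13],[18,16],[20,14],[22,16],[28,0],[43,13],[48,0]]
[[10,13],[18,16],[20,14],[22,16],[28,0],[34,7],[35,0],[43,13],[48,0]]
[[10,13],[17,20],[24,16],[28,0],[34,7],[35,0],[43,13],[48,0]]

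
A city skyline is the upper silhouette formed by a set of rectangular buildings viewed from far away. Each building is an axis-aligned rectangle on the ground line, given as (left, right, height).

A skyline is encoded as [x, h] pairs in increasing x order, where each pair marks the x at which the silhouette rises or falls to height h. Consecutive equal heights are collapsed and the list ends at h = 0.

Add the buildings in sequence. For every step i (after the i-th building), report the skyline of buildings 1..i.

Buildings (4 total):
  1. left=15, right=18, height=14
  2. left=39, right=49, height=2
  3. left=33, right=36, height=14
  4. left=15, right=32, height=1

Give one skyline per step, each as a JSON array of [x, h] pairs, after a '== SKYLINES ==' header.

== SKYLINES ==
[[15,14],[18,0]]
[[15,14],[18,0],[39,2],[49,0]]
[[15,14],[18,0],[33,14],[36,0],[39,2],[49,0]]
[[15,14],[18,1],[32,0],[33,14],[36,0],[39,2],[49,0]]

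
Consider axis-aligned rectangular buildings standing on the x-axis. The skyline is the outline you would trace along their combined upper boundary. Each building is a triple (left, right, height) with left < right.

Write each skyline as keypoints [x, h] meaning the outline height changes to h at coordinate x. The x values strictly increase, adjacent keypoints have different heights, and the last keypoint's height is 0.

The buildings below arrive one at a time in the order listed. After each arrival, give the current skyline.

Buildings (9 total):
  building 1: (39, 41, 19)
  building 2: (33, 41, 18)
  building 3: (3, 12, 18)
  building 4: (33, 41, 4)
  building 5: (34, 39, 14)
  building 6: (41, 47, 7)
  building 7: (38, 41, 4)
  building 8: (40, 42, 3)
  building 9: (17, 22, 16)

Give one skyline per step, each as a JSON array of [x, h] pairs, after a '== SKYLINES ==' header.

== SKYLINES ==
[[39,19],[41,0]]
[[33,18],[39,19],[41,0]]
[[3,18],[12,0],[33,18],[39,19],[41,0]]
[[3,18],[12,0],[33,18],[39,19],[41,0]]
[[3,18],[12,0],[33,18],[39,19],[41,0]]
[[3,18],[12,0],[33,18],[39,19],[41,7],[47,0]]
[[3,18],[12,0],[33,18],[39,19],[41,7],[47,0]]
[[3,18],[12,0],[33,18],[39,19],[41,7],[47,0]]
[[3,18],[12,0],[17,16],[22,0],[33,18],[39,19],[41,7],[47,0]]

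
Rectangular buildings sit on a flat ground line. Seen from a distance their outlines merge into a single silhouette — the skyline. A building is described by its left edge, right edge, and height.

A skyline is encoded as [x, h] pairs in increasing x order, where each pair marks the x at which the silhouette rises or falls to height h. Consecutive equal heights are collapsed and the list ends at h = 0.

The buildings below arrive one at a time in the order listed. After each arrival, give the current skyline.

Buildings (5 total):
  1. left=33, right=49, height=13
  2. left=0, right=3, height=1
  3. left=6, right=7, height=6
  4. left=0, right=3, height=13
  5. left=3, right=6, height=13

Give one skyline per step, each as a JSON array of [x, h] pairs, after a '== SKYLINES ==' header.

== SKYLINES ==
[[33,13],[49,0]]
[[0,1],[3,0],[33,13],[49,0]]
[[0,1],[3,0],[6,6],[7,0],[33,13],[49,0]]
[[0,13],[3,0],[6,6],[7,0],[33,13],[49,0]]
[[0,13],[6,6],[7,0],[33,13],[49,0]]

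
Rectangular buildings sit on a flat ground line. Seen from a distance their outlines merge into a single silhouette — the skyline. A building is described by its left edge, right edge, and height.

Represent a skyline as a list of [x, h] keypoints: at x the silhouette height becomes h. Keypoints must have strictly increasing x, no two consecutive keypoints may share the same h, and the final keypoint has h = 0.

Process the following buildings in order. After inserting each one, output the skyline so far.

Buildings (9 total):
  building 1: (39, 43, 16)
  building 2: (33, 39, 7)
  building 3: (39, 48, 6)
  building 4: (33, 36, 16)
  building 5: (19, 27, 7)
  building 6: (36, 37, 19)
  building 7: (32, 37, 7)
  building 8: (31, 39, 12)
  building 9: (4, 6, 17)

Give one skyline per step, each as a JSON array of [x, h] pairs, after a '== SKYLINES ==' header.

== SKYLINES ==
[[39,16],[43,0]]
[[33,7],[39,16],[43,0]]
[[33,7],[39,16],[43,6],[48,0]]
[[33,16],[36,7],[39,16],[43,6],[48,0]]
[[19,7],[27,0],[33,16],[36,7],[39,16],[43,6],[48,0]]
[[19,7],[27,0],[33,16],[36,19],[37,7],[39,16],[43,6],[48,0]]
[[19,7],[27,0],[32,7],[33,16],[36,19],[37,7],[39,16],[43,6],[48,0]]
[[19,7],[27,0],[31,12],[33,16],[36,19],[37,12],[39,16],[43,6],[48,0]]
[[4,17],[6,0],[19,7],[27,0],[31,12],[33,16],[36,19],[37,12],[39,16],[43,6],[48,0]]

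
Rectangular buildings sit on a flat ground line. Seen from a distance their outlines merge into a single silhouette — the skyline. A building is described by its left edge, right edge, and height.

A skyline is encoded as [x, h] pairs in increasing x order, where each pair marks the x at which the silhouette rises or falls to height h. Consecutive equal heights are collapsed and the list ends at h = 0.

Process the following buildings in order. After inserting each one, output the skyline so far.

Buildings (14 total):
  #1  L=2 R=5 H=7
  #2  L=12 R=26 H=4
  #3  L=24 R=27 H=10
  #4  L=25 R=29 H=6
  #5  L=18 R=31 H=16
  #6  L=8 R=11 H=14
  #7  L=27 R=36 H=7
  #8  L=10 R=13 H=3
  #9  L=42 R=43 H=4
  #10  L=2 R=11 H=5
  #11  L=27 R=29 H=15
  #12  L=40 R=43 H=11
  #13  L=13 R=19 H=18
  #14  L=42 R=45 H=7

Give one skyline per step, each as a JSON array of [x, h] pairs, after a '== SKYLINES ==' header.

== SKYLINES ==
[[2,7],[5,0]]
[[2,7],[5,0],[12,4],[26,0]]
[[2,7],[5,0],[12,4],[24,10],[27,0]]
[[2,7],[5,0],[12,4],[24,10],[27,6],[29,0]]
[[2,7],[5,0],[12,4],[18,16],[31,0]]
[[2,7],[5,0],[8,14],[11,0],[12,4],[18,16],[31,0]]
[[2,7],[5,0],[8,14],[11,0],[12,4],[18,16],[31,7],[36,0]]
[[2,7],[5,0],[8,14],[11,3],[12,4],[18,16],[31,7],[36,0]]
[[2,7],[5,0],[8,14],[11,3],[12,4],[18,16],[31,7],[36,0],[42,4],[43,0]]
[[2,7],[5,5],[8,14],[11,3],[12,4],[18,16],[31,7],[36,0],[42,4],[43,0]]
[[2,7],[5,5],[8,14],[11,3],[12,4],[18,16],[31,7],[36,0],[42,4],[43,0]]
[[2,7],[5,5],[8,14],[11,3],[12,4],[18,16],[31,7],[36,0],[40,11],[43,0]]
[[2,7],[5,5],[8,14],[11,3],[12,4],[13,18],[19,16],[31,7],[36,0],[40,11],[43,0]]
[[2,7],[5,5],[8,14],[11,3],[12,4],[13,18],[19,16],[31,7],[36,0],[40,11],[43,7],[45,0]]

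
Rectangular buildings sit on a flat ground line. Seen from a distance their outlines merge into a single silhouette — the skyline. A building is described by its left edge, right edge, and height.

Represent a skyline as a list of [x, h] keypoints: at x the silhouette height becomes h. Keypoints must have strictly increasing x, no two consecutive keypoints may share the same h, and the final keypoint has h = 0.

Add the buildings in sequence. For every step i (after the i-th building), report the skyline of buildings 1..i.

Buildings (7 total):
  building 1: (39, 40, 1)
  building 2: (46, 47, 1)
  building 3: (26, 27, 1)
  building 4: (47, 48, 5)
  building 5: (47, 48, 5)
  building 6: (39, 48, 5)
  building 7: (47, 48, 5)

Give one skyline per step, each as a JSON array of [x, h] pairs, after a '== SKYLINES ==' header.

== SKYLINES ==
[[39,1],[40,0]]
[[39,1],[40,0],[46,1],[47,0]]
[[26,1],[27,0],[39,1],[40,0],[46,1],[47,0]]
[[26,1],[27,0],[39,1],[40,0],[46,1],[47,5],[48,0]]
[[26,1],[27,0],[39,1],[40,0],[46,1],[47,5],[48,0]]
[[26,1],[27,0],[39,5],[48,0]]
[[26,1],[27,0],[39,5],[48,0]]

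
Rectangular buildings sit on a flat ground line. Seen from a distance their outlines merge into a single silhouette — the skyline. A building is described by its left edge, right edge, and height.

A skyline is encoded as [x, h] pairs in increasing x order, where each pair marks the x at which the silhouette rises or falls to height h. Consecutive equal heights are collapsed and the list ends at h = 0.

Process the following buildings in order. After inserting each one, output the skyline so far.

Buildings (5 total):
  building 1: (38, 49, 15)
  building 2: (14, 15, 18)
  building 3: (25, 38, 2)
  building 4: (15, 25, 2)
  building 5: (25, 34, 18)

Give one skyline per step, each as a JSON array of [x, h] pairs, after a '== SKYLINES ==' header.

== SKYLINES ==
[[38,15],[49,0]]
[[14,18],[15,0],[38,15],[49,0]]
[[14,18],[15,0],[25,2],[38,15],[49,0]]
[[14,18],[15,2],[38,15],[49,0]]
[[14,18],[15,2],[25,18],[34,2],[38,15],[49,0]]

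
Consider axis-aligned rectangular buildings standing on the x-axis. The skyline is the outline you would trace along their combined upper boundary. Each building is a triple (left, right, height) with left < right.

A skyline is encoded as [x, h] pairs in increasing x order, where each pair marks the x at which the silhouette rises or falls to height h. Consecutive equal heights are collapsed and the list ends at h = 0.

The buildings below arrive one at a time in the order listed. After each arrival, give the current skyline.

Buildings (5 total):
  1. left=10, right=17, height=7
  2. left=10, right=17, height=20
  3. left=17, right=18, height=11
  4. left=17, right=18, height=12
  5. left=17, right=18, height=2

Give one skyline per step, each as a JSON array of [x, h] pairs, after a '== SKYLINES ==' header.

== SKYLINES ==
[[10,7],[17,0]]
[[10,20],[17,0]]
[[10,20],[17,11],[18,0]]
[[10,20],[17,12],[18,0]]
[[10,20],[17,12],[18,0]]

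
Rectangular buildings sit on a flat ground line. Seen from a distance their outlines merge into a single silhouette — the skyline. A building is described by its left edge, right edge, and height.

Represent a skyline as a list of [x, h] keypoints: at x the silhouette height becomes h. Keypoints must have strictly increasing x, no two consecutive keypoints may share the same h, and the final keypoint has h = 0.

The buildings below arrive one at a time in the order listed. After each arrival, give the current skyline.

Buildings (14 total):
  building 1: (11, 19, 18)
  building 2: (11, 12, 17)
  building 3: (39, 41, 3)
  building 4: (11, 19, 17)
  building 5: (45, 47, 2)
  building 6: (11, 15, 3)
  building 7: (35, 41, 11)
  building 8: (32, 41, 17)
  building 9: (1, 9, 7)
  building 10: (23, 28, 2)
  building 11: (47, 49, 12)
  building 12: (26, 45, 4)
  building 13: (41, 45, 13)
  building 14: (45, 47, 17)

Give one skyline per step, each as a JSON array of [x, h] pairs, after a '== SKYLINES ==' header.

== SKYLINES ==
[[11,18],[19,0]]
[[11,18],[19,0]]
[[11,18],[19,0],[39,3],[41,0]]
[[11,18],[19,0],[39,3],[41,0]]
[[11,18],[19,0],[39,3],[41,0],[45,2],[47,0]]
[[11,18],[19,0],[39,3],[41,0],[45,2],[47,0]]
[[11,18],[19,0],[35,11],[41,0],[45,2],[47,0]]
[[11,18],[19,0],[32,17],[41,0],[45,2],[47,0]]
[[1,7],[9,0],[11,18],[19,0],[32,17],[41,0],[45,2],[47,0]]
[[1,7],[9,0],[11,18],[19,0],[23,2],[28,0],[32,17],[41,0],[45,2],[47,0]]
[[1,7],[9,0],[11,18],[19,0],[23,2],[28,0],[32,17],[41,0],[45,2],[47,12],[49,0]]
[[1,7],[9,0],[11,18],[19,0],[23,2],[26,4],[32,17],[41,4],[45,2],[47,12],[49,0]]
[[1,7],[9,0],[11,18],[19,0],[23,2],[26,4],[32,17],[41,13],[45,2],[47,12],[49,0]]
[[1,7],[9,0],[11,18],[19,0],[23,2],[26,4],[32,17],[41,13],[45,17],[47,12],[49,0]]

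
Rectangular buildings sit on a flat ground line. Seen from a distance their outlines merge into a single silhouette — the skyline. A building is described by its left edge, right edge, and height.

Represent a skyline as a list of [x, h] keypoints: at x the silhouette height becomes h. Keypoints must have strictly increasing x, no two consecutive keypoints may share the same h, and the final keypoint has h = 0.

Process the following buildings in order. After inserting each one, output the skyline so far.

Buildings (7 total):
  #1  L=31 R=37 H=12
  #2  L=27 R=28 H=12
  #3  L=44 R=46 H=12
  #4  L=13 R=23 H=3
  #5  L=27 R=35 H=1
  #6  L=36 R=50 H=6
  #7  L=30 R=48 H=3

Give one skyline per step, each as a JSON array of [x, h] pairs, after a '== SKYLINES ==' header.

== SKYLINES ==
[[31,12],[37,0]]
[[27,12],[28,0],[31,12],[37,0]]
[[27,12],[28,0],[31,12],[37,0],[44,12],[46,0]]
[[13,3],[23,0],[27,12],[28,0],[31,12],[37,0],[44,12],[46,0]]
[[13,3],[23,0],[27,12],[28,1],[31,12],[37,0],[44,12],[46,0]]
[[13,3],[23,0],[27,12],[28,1],[31,12],[37,6],[44,12],[46,6],[50,0]]
[[13,3],[23,0],[27,12],[28,1],[30,3],[31,12],[37,6],[44,12],[46,6],[50,0]]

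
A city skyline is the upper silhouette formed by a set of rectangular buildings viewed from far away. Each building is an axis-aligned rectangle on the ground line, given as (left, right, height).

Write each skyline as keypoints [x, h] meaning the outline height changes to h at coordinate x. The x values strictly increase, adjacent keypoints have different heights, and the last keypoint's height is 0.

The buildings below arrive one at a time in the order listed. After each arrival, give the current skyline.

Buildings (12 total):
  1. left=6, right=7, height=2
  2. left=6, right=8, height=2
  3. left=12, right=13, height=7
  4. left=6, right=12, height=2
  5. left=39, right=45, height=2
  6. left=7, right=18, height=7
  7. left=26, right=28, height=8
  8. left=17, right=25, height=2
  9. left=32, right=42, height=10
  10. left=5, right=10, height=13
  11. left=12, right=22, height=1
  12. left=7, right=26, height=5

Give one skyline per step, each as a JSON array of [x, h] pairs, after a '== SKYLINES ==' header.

== SKYLINES ==
[[6,2],[7,0]]
[[6,2],[8,0]]
[[6,2],[8,0],[12,7],[13,0]]
[[6,2],[12,7],[13,0]]
[[6,2],[12,7],[13,0],[39,2],[45,0]]
[[6,2],[7,7],[18,0],[39,2],[45,0]]
[[6,2],[7,7],[18,0],[26,8],[28,0],[39,2],[45,0]]
[[6,2],[7,7],[18,2],[25,0],[26,8],[28,0],[39,2],[45,0]]
[[6,2],[7,7],[18,2],[25,0],[26,8],[28,0],[32,10],[42,2],[45,0]]
[[5,13],[10,7],[18,2],[25,0],[26,8],[28,0],[32,10],[42,2],[45,0]]
[[5,13],[10,7],[18,2],[25,0],[26,8],[28,0],[32,10],[42,2],[45,0]]
[[5,13],[10,7],[18,5],[26,8],[28,0],[32,10],[42,2],[45,0]]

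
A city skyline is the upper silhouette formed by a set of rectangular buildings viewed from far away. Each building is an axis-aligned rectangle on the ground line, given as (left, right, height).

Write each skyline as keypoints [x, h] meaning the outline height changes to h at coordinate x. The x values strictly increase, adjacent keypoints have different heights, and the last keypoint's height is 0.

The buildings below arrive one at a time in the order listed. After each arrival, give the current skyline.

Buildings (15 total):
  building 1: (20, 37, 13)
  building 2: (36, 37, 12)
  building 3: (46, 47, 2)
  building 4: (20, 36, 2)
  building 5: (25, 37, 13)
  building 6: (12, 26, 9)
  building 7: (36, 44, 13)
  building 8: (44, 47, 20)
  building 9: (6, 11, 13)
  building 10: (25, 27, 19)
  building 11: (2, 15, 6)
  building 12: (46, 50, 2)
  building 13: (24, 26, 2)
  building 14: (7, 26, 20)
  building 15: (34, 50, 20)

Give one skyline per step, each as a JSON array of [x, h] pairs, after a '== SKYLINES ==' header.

== SKYLINES ==
[[20,13],[37,0]]
[[20,13],[37,0]]
[[20,13],[37,0],[46,2],[47,0]]
[[20,13],[37,0],[46,2],[47,0]]
[[20,13],[37,0],[46,2],[47,0]]
[[12,9],[20,13],[37,0],[46,2],[47,0]]
[[12,9],[20,13],[44,0],[46,2],[47,0]]
[[12,9],[20,13],[44,20],[47,0]]
[[6,13],[11,0],[12,9],[20,13],[44,20],[47,0]]
[[6,13],[11,0],[12,9],[20,13],[25,19],[27,13],[44,20],[47,0]]
[[2,6],[6,13],[11,6],[12,9],[20,13],[25,19],[27,13],[44,20],[47,0]]
[[2,6],[6,13],[11,6],[12,9],[20,13],[25,19],[27,13],[44,20],[47,2],[50,0]]
[[2,6],[6,13],[11,6],[12,9],[20,13],[25,19],[27,13],[44,20],[47,2],[50,0]]
[[2,6],[6,13],[7,20],[26,19],[27,13],[44,20],[47,2],[50,0]]
[[2,6],[6,13],[7,20],[26,19],[27,13],[34,20],[50,0]]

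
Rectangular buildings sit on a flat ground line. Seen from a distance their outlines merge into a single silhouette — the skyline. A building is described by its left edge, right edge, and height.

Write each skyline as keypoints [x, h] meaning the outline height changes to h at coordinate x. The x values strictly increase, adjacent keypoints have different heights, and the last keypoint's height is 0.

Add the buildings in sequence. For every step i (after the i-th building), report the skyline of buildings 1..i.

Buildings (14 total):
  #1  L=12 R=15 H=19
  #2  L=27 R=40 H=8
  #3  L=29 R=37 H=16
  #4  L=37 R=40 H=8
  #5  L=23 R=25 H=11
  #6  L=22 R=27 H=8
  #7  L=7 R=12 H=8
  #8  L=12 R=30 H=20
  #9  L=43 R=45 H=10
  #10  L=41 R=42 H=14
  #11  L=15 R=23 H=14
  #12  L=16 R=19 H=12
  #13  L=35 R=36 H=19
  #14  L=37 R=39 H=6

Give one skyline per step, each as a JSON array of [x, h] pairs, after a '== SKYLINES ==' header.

== SKYLINES ==
[[12,19],[15,0]]
[[12,19],[15,0],[27,8],[40,0]]
[[12,19],[15,0],[27,8],[29,16],[37,8],[40,0]]
[[12,19],[15,0],[27,8],[29,16],[37,8],[40,0]]
[[12,19],[15,0],[23,11],[25,0],[27,8],[29,16],[37,8],[40,0]]
[[12,19],[15,0],[22,8],[23,11],[25,8],[29,16],[37,8],[40,0]]
[[7,8],[12,19],[15,0],[22,8],[23,11],[25,8],[29,16],[37,8],[40,0]]
[[7,8],[12,20],[30,16],[37,8],[40,0]]
[[7,8],[12,20],[30,16],[37,8],[40,0],[43,10],[45,0]]
[[7,8],[12,20],[30,16],[37,8],[40,0],[41,14],[42,0],[43,10],[45,0]]
[[7,8],[12,20],[30,16],[37,8],[40,0],[41,14],[42,0],[43,10],[45,0]]
[[7,8],[12,20],[30,16],[37,8],[40,0],[41,14],[42,0],[43,10],[45,0]]
[[7,8],[12,20],[30,16],[35,19],[36,16],[37,8],[40,0],[41,14],[42,0],[43,10],[45,0]]
[[7,8],[12,20],[30,16],[35,19],[36,16],[37,8],[40,0],[41,14],[42,0],[43,10],[45,0]]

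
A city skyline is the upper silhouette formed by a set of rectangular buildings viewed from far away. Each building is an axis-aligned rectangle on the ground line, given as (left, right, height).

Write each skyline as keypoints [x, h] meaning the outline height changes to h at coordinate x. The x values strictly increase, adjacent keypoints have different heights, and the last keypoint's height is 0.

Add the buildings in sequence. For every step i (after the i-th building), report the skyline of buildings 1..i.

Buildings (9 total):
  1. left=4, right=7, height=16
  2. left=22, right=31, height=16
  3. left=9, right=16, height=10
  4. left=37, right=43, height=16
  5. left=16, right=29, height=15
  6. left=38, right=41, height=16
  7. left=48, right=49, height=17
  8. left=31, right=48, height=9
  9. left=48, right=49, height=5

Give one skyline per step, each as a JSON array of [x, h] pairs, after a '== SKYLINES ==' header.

== SKYLINES ==
[[4,16],[7,0]]
[[4,16],[7,0],[22,16],[31,0]]
[[4,16],[7,0],[9,10],[16,0],[22,16],[31,0]]
[[4,16],[7,0],[9,10],[16,0],[22,16],[31,0],[37,16],[43,0]]
[[4,16],[7,0],[9,10],[16,15],[22,16],[31,0],[37,16],[43,0]]
[[4,16],[7,0],[9,10],[16,15],[22,16],[31,0],[37,16],[43,0]]
[[4,16],[7,0],[9,10],[16,15],[22,16],[31,0],[37,16],[43,0],[48,17],[49,0]]
[[4,16],[7,0],[9,10],[16,15],[22,16],[31,9],[37,16],[43,9],[48,17],[49,0]]
[[4,16],[7,0],[9,10],[16,15],[22,16],[31,9],[37,16],[43,9],[48,17],[49,0]]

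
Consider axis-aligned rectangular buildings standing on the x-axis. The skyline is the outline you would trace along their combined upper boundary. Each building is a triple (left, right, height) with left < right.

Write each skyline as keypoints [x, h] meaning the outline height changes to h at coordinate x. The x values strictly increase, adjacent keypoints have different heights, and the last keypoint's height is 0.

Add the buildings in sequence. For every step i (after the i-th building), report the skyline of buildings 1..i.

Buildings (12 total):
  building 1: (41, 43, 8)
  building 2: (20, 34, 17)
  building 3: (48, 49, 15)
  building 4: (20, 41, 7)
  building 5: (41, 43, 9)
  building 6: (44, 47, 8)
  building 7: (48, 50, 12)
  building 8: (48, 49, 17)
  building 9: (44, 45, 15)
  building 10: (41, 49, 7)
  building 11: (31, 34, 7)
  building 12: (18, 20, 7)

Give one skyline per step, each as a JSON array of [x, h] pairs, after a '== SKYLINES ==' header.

== SKYLINES ==
[[41,8],[43,0]]
[[20,17],[34,0],[41,8],[43,0]]
[[20,17],[34,0],[41,8],[43,0],[48,15],[49,0]]
[[20,17],[34,7],[41,8],[43,0],[48,15],[49,0]]
[[20,17],[34,7],[41,9],[43,0],[48,15],[49,0]]
[[20,17],[34,7],[41,9],[43,0],[44,8],[47,0],[48,15],[49,0]]
[[20,17],[34,7],[41,9],[43,0],[44,8],[47,0],[48,15],[49,12],[50,0]]
[[20,17],[34,7],[41,9],[43,0],[44,8],[47,0],[48,17],[49,12],[50,0]]
[[20,17],[34,7],[41,9],[43,0],[44,15],[45,8],[47,0],[48,17],[49,12],[50,0]]
[[20,17],[34,7],[41,9],[43,7],[44,15],[45,8],[47,7],[48,17],[49,12],[50,0]]
[[20,17],[34,7],[41,9],[43,7],[44,15],[45,8],[47,7],[48,17],[49,12],[50,0]]
[[18,7],[20,17],[34,7],[41,9],[43,7],[44,15],[45,8],[47,7],[48,17],[49,12],[50,0]]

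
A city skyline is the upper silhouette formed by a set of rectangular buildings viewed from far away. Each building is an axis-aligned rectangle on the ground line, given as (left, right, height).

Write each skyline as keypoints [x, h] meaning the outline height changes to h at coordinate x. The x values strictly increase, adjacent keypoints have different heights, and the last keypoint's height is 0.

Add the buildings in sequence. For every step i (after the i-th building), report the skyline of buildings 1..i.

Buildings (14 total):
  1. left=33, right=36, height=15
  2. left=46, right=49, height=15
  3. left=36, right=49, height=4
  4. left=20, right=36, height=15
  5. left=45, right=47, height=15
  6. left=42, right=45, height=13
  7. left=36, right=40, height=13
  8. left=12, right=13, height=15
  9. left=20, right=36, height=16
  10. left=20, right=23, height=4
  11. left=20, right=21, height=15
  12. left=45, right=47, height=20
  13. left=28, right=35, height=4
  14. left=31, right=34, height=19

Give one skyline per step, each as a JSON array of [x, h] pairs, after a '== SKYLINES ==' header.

== SKYLINES ==
[[33,15],[36,0]]
[[33,15],[36,0],[46,15],[49,0]]
[[33,15],[36,4],[46,15],[49,0]]
[[20,15],[36,4],[46,15],[49,0]]
[[20,15],[36,4],[45,15],[49,0]]
[[20,15],[36,4],[42,13],[45,15],[49,0]]
[[20,15],[36,13],[40,4],[42,13],[45,15],[49,0]]
[[12,15],[13,0],[20,15],[36,13],[40,4],[42,13],[45,15],[49,0]]
[[12,15],[13,0],[20,16],[36,13],[40,4],[42,13],[45,15],[49,0]]
[[12,15],[13,0],[20,16],[36,13],[40,4],[42,13],[45,15],[49,0]]
[[12,15],[13,0],[20,16],[36,13],[40,4],[42,13],[45,15],[49,0]]
[[12,15],[13,0],[20,16],[36,13],[40,4],[42,13],[45,20],[47,15],[49,0]]
[[12,15],[13,0],[20,16],[36,13],[40,4],[42,13],[45,20],[47,15],[49,0]]
[[12,15],[13,0],[20,16],[31,19],[34,16],[36,13],[40,4],[42,13],[45,20],[47,15],[49,0]]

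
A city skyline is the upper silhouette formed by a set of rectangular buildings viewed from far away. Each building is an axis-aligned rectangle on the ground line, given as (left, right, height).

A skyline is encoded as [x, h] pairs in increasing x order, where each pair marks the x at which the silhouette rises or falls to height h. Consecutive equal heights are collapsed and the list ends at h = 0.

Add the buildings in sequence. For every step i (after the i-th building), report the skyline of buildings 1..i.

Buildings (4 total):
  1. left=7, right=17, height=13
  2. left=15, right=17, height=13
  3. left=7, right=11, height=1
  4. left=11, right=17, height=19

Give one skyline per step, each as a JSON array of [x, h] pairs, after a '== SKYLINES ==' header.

== SKYLINES ==
[[7,13],[17,0]]
[[7,13],[17,0]]
[[7,13],[17,0]]
[[7,13],[11,19],[17,0]]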